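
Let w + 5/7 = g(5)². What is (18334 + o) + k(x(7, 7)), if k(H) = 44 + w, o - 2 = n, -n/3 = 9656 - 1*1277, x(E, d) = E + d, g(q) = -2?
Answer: -47276/7 ≈ -6753.7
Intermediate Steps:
n = -25137 (n = -3*(9656 - 1*1277) = -3*(9656 - 1277) = -3*8379 = -25137)
o = -25135 (o = 2 - 25137 = -25135)
w = 23/7 (w = -5/7 + (-2)² = -5/7 + 4 = 23/7 ≈ 3.2857)
k(H) = 331/7 (k(H) = 44 + 23/7 = 331/7)
(18334 + o) + k(x(7, 7)) = (18334 - 25135) + 331/7 = -6801 + 331/7 = -47276/7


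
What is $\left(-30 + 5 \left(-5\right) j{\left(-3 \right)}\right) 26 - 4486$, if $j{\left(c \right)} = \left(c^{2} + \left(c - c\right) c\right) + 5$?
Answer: $-14366$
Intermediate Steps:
$j{\left(c \right)} = 5 + c^{2}$ ($j{\left(c \right)} = \left(c^{2} + 0 c\right) + 5 = \left(c^{2} + 0\right) + 5 = c^{2} + 5 = 5 + c^{2}$)
$\left(-30 + 5 \left(-5\right) j{\left(-3 \right)}\right) 26 - 4486 = \left(-30 + 5 \left(-5\right) \left(5 + \left(-3\right)^{2}\right)\right) 26 - 4486 = \left(-30 - 25 \left(5 + 9\right)\right) 26 - 4486 = \left(-30 - 350\right) 26 - 4486 = \left(-380\right) 26 - 4486 = -9880 - 4486 = -14366$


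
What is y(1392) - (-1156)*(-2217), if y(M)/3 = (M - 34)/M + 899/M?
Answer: -1189161071/464 ≈ -2.5628e+6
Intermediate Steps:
y(M) = 2697/M + 3*(-34 + M)/M (y(M) = 3*((M - 34)/M + 899/M) = 3*((-34 + M)/M + 899/M) = 3*(899/M + (-34 + M)/M) = 2697/M + 3*(-34 + M)/M)
y(1392) - (-1156)*(-2217) = (3 + 2595/1392) - (-1156)*(-2217) = (3 + 2595*(1/1392)) - 1*2562852 = (3 + 865/464) - 2562852 = 2257/464 - 2562852 = -1189161071/464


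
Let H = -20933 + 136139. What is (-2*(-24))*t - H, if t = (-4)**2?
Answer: -114438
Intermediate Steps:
H = 115206
t = 16
(-2*(-24))*t - H = -2*(-24)*16 - 1*115206 = 48*16 - 115206 = 768 - 115206 = -114438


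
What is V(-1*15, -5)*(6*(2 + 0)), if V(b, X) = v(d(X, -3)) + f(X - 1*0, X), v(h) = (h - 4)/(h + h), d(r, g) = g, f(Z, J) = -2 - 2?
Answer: -34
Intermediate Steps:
f(Z, J) = -4
v(h) = (-4 + h)/(2*h) (v(h) = (-4 + h)/((2*h)) = (-4 + h)*(1/(2*h)) = (-4 + h)/(2*h))
V(b, X) = -17/6 (V(b, X) = (½)*(-4 - 3)/(-3) - 4 = (½)*(-⅓)*(-7) - 4 = 7/6 - 4 = -17/6)
V(-1*15, -5)*(6*(2 + 0)) = -17*(2 + 0) = -17*2 = -17/6*12 = -34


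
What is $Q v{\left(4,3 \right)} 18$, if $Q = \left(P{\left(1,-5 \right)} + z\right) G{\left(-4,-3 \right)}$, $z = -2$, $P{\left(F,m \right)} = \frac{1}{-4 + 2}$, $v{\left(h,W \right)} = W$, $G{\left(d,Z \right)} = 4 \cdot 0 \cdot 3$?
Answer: $0$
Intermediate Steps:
$G{\left(d,Z \right)} = 0$ ($G{\left(d,Z \right)} = 0 \cdot 3 = 0$)
$P{\left(F,m \right)} = - \frac{1}{2}$ ($P{\left(F,m \right)} = \frac{1}{-2} = - \frac{1}{2}$)
$Q = 0$ ($Q = \left(- \frac{1}{2} - 2\right) 0 = \left(- \frac{5}{2}\right) 0 = 0$)
$Q v{\left(4,3 \right)} 18 = 0 \cdot 3 \cdot 18 = 0 \cdot 18 = 0$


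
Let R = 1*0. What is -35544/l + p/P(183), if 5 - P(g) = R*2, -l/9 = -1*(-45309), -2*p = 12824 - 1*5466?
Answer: -500016193/679635 ≈ -735.71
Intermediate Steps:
R = 0
p = -3679 (p = -(12824 - 1*5466)/2 = -(12824 - 5466)/2 = -½*7358 = -3679)
l = -407781 (l = -(-9)*(-45309) = -9*45309 = -407781)
P(g) = 5 (P(g) = 5 - 0*2 = 5 - 1*0 = 5 + 0 = 5)
-35544/l + p/P(183) = -35544/(-407781) - 3679/5 = -35544*(-1/407781) - 3679*⅕ = 11848/135927 - 3679/5 = -500016193/679635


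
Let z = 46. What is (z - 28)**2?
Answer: 324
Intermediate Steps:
(z - 28)**2 = (46 - 28)**2 = 18**2 = 324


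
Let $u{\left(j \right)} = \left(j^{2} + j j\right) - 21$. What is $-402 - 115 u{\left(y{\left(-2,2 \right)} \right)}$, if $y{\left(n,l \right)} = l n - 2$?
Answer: $-6267$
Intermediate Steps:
$y{\left(n,l \right)} = -2 + l n$
$u{\left(j \right)} = -21 + 2 j^{2}$ ($u{\left(j \right)} = \left(j^{2} + j^{2}\right) - 21 = 2 j^{2} - 21 = -21 + 2 j^{2}$)
$-402 - 115 u{\left(y{\left(-2,2 \right)} \right)} = -402 - 115 \left(-21 + 2 \left(-2 + 2 \left(-2\right)\right)^{2}\right) = -402 - 115 \left(-21 + 2 \left(-2 - 4\right)^{2}\right) = -402 - 115 \left(-21 + 2 \left(-6\right)^{2}\right) = -402 - 115 \left(-21 + 2 \cdot 36\right) = -402 - 115 \left(-21 + 72\right) = -402 - 5865 = -6267$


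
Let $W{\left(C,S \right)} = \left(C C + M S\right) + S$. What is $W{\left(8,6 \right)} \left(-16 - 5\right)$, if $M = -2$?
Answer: $-1218$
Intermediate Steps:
$W{\left(C,S \right)} = C^{2} - S$ ($W{\left(C,S \right)} = \left(C C - 2 S\right) + S = \left(C^{2} - 2 S\right) + S = C^{2} - S$)
$W{\left(8,6 \right)} \left(-16 - 5\right) = \left(8^{2} - 6\right) \left(-16 - 5\right) = \left(64 - 6\right) \left(-21\right) = 58 \left(-21\right) = -1218$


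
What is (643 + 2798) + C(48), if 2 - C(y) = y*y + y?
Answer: 1091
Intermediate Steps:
C(y) = 2 - y - y**2 (C(y) = 2 - (y*y + y) = 2 - (y**2 + y) = 2 - (y + y**2) = 2 + (-y - y**2) = 2 - y - y**2)
(643 + 2798) + C(48) = (643 + 2798) + (2 - 1*48 - 1*48**2) = 3441 + (2 - 48 - 1*2304) = 3441 + (2 - 48 - 2304) = 3441 - 2350 = 1091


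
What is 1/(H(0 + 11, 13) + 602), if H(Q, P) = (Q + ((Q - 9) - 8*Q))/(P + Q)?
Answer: 8/4791 ≈ 0.0016698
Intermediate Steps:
H(Q, P) = (-9 - 6*Q)/(P + Q) (H(Q, P) = (Q + ((-9 + Q) - 8*Q))/(P + Q) = (Q + (-9 - 7*Q))/(P + Q) = (-9 - 6*Q)/(P + Q))
1/(H(0 + 11, 13) + 602) = 1/(3*(-3 - 2*(0 + 11))/(13 + (0 + 11)) + 602) = 1/(3*(-3 - 2*11)/(13 + 11) + 602) = 1/(3*(-3 - 22)/24 + 602) = 1/(3*(1/24)*(-25) + 602) = 1/(-25/8 + 602) = 1/(4791/8) = 8/4791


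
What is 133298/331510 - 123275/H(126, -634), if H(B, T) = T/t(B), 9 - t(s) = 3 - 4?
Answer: 102188365858/52544335 ≈ 1944.8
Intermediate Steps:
t(s) = 10 (t(s) = 9 - (3 - 4) = 9 - 1*(-1) = 9 + 1 = 10)
H(B, T) = T/10
133298/331510 - 123275/H(126, -634) = 133298/331510 - 123275/((1/10)*(-634)) = 133298*(1/331510) - 123275/(-317/5) = 66649/165755 - 123275*(-5/317) = 66649/165755 + 616375/317 = 102188365858/52544335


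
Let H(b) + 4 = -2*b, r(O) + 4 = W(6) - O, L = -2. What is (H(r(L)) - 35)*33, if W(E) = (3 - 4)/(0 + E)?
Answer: -1144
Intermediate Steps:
W(E) = -1/E
r(O) = -25/6 - O (r(O) = -4 + (-1/6 - O) = -25/6 - O)
H(b) = -4 - 2*b
(H(r(L)) - 35)*33 = ((-4 - 2*(-25/6 - 1*(-2))) - 35)*33 = ((-4 - 2*(-25/6 + 2)) - 35)*33 = ((-4 - 2*(-13/6)) - 35)*33 = ((-4 + 13/3) - 35)*33 = (1/3 - 35)*33 = -104/3*33 = -1144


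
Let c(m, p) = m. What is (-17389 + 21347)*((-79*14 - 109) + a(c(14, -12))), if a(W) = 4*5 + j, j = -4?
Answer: -4745642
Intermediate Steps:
a(W) = 16 (a(W) = 4*5 - 4 = 20 - 4 = 16)
(-17389 + 21347)*((-79*14 - 109) + a(c(14, -12))) = (-17389 + 21347)*((-79*14 - 109) + 16) = 3958*((-1106 - 109) + 16) = 3958*(-1215 + 16) = 3958*(-1199) = -4745642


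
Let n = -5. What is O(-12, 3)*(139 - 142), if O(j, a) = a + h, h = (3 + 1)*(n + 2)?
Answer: 27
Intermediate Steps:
h = -12 (h = (3 + 1)*(-5 + 2) = 4*(-3) = -12)
O(j, a) = -12 + a (O(j, a) = a - 12 = -12 + a)
O(-12, 3)*(139 - 142) = (-12 + 3)*(139 - 142) = -9*(-3) = 27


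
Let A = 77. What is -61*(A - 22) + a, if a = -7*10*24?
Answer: -5035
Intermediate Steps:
a = -1680 (a = -70*24 = -1680)
-61*(A - 22) + a = -61*(77 - 22) - 1680 = -61*55 - 1680 = -3355 - 1680 = -5035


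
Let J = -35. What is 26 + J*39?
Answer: -1339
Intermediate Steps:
26 + J*39 = 26 - 35*39 = 26 - 1365 = -1339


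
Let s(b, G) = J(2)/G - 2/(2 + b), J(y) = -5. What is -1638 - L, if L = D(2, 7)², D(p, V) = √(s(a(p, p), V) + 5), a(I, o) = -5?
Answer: -34502/21 ≈ -1643.0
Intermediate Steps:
s(b, G) = -5/G - 2/(2 + b)
D(p, V) = √(5 - (15 - 2*V)/(3*V)) (D(p, V) = √((-10 - 5*(-5) - 2*V)/(V*(2 - 5)) + 5) = √((-10 + 25 - 2*V)/(V*(-3)) + 5) = √(-⅓*(15 - 2*V)/V + 5) = √(-(15 - 2*V)/(3*V) + 5) = √(5 - (15 - 2*V)/(3*V)))
L = 104/21 (L = (√(51 - 45/7)/3)² = (√(312/7)/3)² = ((2*√546/7)/3)² = (2*√546/21)² = 104/21 ≈ 4.9524)
-1638 - L = -1638 - 1*104/21 = -1638 - 104/21 = -34502/21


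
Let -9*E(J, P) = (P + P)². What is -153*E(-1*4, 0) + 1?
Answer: 1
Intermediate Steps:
E(J, P) = -4*P²/9 (E(J, P) = -(P + P)²/9 = -4*P²/9)
-153*E(-1*4, 0) + 1 = -(-68)*0² + 1 = -(-68)*0 + 1 = -153*0 + 1 = 0 + 1 = 1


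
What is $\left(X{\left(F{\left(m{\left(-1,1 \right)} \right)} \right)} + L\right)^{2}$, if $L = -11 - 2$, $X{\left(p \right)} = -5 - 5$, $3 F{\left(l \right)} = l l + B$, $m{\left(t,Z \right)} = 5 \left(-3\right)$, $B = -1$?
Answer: $529$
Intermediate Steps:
$m{\left(t,Z \right)} = -15$
$F{\left(l \right)} = - \frac{1}{3} + \frac{l^{2}}{3}$ ($F{\left(l \right)} = \frac{l l - 1}{3} = \frac{l^{2} - 1}{3} = \frac{-1 + l^{2}}{3} = - \frac{1}{3} + \frac{l^{2}}{3}$)
$X{\left(p \right)} = -10$ ($X{\left(p \right)} = -5 - 5 = -10$)
$L = -13$
$\left(X{\left(F{\left(m{\left(-1,1 \right)} \right)} \right)} + L\right)^{2} = \left(-10 - 13\right)^{2} = \left(-23\right)^{2} = 529$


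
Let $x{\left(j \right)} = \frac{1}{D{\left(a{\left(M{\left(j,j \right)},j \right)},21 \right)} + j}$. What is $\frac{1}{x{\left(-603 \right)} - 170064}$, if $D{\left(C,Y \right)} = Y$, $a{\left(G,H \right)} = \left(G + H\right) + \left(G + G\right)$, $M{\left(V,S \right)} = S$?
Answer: $- \frac{582}{98977249} \approx -5.8801 \cdot 10^{-6}$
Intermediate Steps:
$a{\left(G,H \right)} = H + 3 G$ ($a{\left(G,H \right)} = \left(G + H\right) + 2 G = H + 3 G$)
$x{\left(j \right)} = \frac{1}{21 + j}$
$\frac{1}{x{\left(-603 \right)} - 170064} = \frac{1}{\frac{1}{21 - 603} - 170064} = \frac{1}{\frac{1}{-582} - 170064} = \frac{1}{- \frac{1}{582} - 170064} = \frac{1}{- \frac{98977249}{582}} = - \frac{582}{98977249}$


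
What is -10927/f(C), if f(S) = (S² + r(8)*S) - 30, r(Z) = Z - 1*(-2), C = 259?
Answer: -10927/69641 ≈ -0.15690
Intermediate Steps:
r(Z) = 2 + Z (r(Z) = Z + 2 = 2 + Z)
f(S) = -30 + S² + 10*S (f(S) = (S² + (2 + 8)*S) - 30 = (S² + 10*S) - 30 = -30 + S² + 10*S)
-10927/f(C) = -10927/(-30 + 259² + 10*259) = -10927/(-30 + 67081 + 2590) = -10927/69641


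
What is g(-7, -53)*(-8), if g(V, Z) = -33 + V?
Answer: 320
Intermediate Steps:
g(-7, -53)*(-8) = (-33 - 7)*(-8) = -40*(-8) = 320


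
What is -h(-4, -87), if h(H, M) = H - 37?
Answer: 41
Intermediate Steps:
h(H, M) = -37 + H
-h(-4, -87) = -(-37 - 4) = -1*(-41) = 41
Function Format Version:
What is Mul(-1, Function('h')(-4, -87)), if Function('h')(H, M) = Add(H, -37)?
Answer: 41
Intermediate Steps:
Function('h')(H, M) = Add(-37, H)
Mul(-1, Function('h')(-4, -87)) = Mul(-1, Add(-37, -4)) = Mul(-1, -41) = 41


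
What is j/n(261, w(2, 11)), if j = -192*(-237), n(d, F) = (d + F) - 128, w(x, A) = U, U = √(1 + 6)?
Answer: 144096/421 - 7584*√7/2947 ≈ 335.46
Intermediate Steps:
U = √7 ≈ 2.6458
w(x, A) = √7
n(d, F) = -128 + F + d (n(d, F) = (F + d) - 128 = -128 + F + d)
j = 45504
j/n(261, w(2, 11)) = 45504/(-128 + √7 + 261) = 45504/(133 + √7)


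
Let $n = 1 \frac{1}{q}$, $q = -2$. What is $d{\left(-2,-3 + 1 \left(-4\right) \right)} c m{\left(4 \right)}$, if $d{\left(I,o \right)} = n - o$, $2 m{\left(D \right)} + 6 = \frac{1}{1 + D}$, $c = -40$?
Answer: $754$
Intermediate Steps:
$m{\left(D \right)} = -3 + \frac{1}{2 \left(1 + D\right)}$
$n = - \frac{1}{2}$ ($n = 1 \frac{1}{-2} = 1 \left(- \frac{1}{2}\right) = - \frac{1}{2} \approx -0.5$)
$d{\left(I,o \right)} = - \frac{1}{2} - o$
$d{\left(-2,-3 + 1 \left(-4\right) \right)} c m{\left(4 \right)} = \left(- \frac{1}{2} - \left(-3 + 1 \left(-4\right)\right)\right) \left(-40\right) \frac{-5 - 24}{2 \left(1 + 4\right)} = \left(- \frac{1}{2} - \left(-3 - 4\right)\right) \left(-40\right) \frac{-5 - 24}{2 \cdot 5} = \left(- \frac{1}{2} - -7\right) \left(-40\right) \frac{1}{2} \cdot \frac{1}{5} \left(-29\right) = \left(- \frac{1}{2} + 7\right) \left(-40\right) \left(- \frac{29}{10}\right) = \frac{13}{2} \left(-40\right) \left(- \frac{29}{10}\right) = \left(-260\right) \left(- \frac{29}{10}\right) = 754$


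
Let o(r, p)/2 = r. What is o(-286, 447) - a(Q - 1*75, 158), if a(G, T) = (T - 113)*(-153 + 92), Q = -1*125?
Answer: 2173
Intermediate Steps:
Q = -125
o(r, p) = 2*r
a(G, T) = 6893 - 61*T (a(G, T) = (-113 + T)*(-61) = 6893 - 61*T)
o(-286, 447) - a(Q - 1*75, 158) = 2*(-286) - (6893 - 61*158) = -572 - (6893 - 9638) = -572 - 1*(-2745) = -572 + 2745 = 2173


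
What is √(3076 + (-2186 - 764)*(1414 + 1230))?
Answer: 2*I*√1949181 ≈ 2792.3*I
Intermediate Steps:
√(3076 + (-2186 - 764)*(1414 + 1230)) = √(3076 - 2950*2644) = √(3076 - 7799800) = √(-7796724) = 2*I*√1949181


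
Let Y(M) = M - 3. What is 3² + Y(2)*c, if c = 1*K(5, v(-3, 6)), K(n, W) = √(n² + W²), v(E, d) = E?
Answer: 9 - √34 ≈ 3.1690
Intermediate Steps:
Y(M) = -3 + M
K(n, W) = √(W² + n²)
c = √34 (c = 1*√((-3)² + 5²) = 1*√(9 + 25) = 1*√34 = √34 ≈ 5.8309)
3² + Y(2)*c = 3² + (-3 + 2)*√34 = 9 - √34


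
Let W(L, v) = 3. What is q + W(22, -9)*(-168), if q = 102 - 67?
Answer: -469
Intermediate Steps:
q = 35
q + W(22, -9)*(-168) = 35 + 3*(-168) = 35 - 504 = -469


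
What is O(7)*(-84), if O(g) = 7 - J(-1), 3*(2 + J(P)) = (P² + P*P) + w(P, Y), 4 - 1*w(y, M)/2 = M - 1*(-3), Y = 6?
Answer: -980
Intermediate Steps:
w(y, M) = 2 - 2*M (w(y, M) = 8 - 2*(M - 1*(-3)) = 8 - 2*(M + 3) = 8 - 2*(3 + M) = 8 + (-6 - 2*M) = 2 - 2*M)
J(P) = -16/3 + 2*P²/3 (J(P) = -2 + ((P² + P*P) + (2 - 2*6))/3 = -2 + ((P² + P²) + (2 - 12))/3 = -2 + (2*P² - 10)/3 = -2 + (-10 + 2*P²)/3 = -2 + (-10/3 + 2*P²/3) = -16/3 + 2*P²/3)
O(g) = 35/3 (O(g) = 7 - (-16/3 + (⅔)*(-1)²) = 7 - (-16/3 + (⅔)*1) = 7 - (-16/3 + ⅔) = 7 - 1*(-14/3) = 7 + 14/3 = 35/3)
O(7)*(-84) = (35/3)*(-84) = -980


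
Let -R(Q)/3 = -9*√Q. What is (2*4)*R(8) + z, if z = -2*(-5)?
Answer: 10 + 432*√2 ≈ 620.94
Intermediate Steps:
z = 10
R(Q) = 27*√Q (R(Q) = -(-27)*√Q = 27*√Q)
(2*4)*R(8) + z = (2*4)*(27*√8) + 10 = 8*(27*(2*√2)) + 10 = 8*(54*√2) + 10 = 432*√2 + 10 = 10 + 432*√2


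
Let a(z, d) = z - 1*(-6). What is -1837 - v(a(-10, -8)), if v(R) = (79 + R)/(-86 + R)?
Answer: -11017/6 ≈ -1836.2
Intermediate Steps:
a(z, d) = 6 + z (a(z, d) = z + 6 = 6 + z)
v(R) = (79 + R)/(-86 + R)
-1837 - v(a(-10, -8)) = -1837 - (79 + (6 - 10))/(-86 + (6 - 10)) = -1837 - (79 - 4)/(-86 - 4) = -1837 - 75/(-90) = -1837 - (-1)*75/90 = -1837 - 1*(-5/6) = -1837 + 5/6 = -11017/6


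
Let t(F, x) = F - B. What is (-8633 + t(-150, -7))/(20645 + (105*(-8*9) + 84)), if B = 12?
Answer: -8795/13169 ≈ -0.66786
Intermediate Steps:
t(F, x) = -12 + F (t(F, x) = F - 1*12 = F - 12 = -12 + F)
(-8633 + t(-150, -7))/(20645 + (105*(-8*9) + 84)) = (-8633 + (-12 - 150))/(20645 + (105*(-8*9) + 84)) = (-8633 - 162)/(20645 + (105*(-72) + 84)) = -8795/(20645 + (-7560 + 84)) = -8795/(20645 - 7476) = -8795/13169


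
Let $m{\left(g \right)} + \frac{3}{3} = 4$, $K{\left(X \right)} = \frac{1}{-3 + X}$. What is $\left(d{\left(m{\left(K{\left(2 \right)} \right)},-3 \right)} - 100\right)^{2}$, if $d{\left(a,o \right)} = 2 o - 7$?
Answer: $12769$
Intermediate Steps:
$m{\left(g \right)} = 3$ ($m{\left(g \right)} = -1 + 4 = 3$)
$d{\left(a,o \right)} = -7 + 2 o$
$\left(d{\left(m{\left(K{\left(2 \right)} \right)},-3 \right)} - 100\right)^{2} = \left(\left(-7 + 2 \left(-3\right)\right) - 100\right)^{2} = \left(\left(-7 - 6\right) - 100\right)^{2} = \left(-13 - 100\right)^{2} = \left(-113\right)^{2} = 12769$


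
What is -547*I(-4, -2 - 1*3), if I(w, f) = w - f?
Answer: -547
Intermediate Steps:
-547*I(-4, -2 - 1*3) = -547*(-4 - (-2 - 1*3)) = -547*(-4 - (-2 - 3)) = -547*(-4 - 1*(-5)) = -547*(-4 + 5) = -547*1 = -547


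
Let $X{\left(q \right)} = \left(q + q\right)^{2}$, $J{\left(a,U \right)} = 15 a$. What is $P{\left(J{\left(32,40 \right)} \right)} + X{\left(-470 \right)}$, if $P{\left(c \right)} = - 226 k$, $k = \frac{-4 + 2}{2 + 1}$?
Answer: $\frac{2651252}{3} \approx 8.8375 \cdot 10^{5}$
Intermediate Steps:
$k = - \frac{2}{3} \approx -0.66667$
$P{\left(c \right)} = \frac{452}{3}$ ($P{\left(c \right)} = \left(-226\right) \left(- \frac{2}{3}\right) = \frac{452}{3}$)
$X{\left(q \right)} = 4 q^{2}$ ($X{\left(q \right)} = \left(2 q\right)^{2} = 4 q^{2}$)
$P{\left(J{\left(32,40 \right)} \right)} + X{\left(-470 \right)} = \frac{452}{3} + 4 \left(-470\right)^{2} = \frac{452}{3} + 4 \cdot 220900 = \frac{452}{3} + 883600 = \frac{2651252}{3}$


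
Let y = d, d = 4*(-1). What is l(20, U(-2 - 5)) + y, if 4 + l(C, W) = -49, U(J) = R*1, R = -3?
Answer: -57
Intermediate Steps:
U(J) = -3 (U(J) = -3*1 = -3)
d = -4
l(C, W) = -53 (l(C, W) = -4 - 49 = -53)
y = -4
l(20, U(-2 - 5)) + y = -53 - 4 = -57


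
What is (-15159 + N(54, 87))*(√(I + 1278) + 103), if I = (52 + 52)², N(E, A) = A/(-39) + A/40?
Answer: -811919027/520 - 7882709*√12094/520 ≈ -3.2285e+6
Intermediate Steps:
N(E, A) = -A/1560 (N(E, A) = A*(-1/39) + A*(1/40) = -A/39 + A/40 = -A/1560)
I = 10816 (I = 104² = 10816)
(-15159 + N(54, 87))*(√(I + 1278) + 103) = (-15159 - 1/1560*87)*(√(10816 + 1278) + 103) = (-15159 - 29/520)*(√12094 + 103) = -7882709*(103 + √12094)/520 = -811919027/520 - 7882709*√12094/520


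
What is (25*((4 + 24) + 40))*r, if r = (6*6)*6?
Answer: 367200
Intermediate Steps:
r = 216 (r = 36*6 = 216)
(25*((4 + 24) + 40))*r = (25*((4 + 24) + 40))*216 = (25*(28 + 40))*216 = (25*68)*216 = 1700*216 = 367200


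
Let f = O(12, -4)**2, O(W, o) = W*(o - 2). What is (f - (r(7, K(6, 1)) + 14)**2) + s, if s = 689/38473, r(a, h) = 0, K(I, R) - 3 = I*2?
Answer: 191904013/38473 ≈ 4988.0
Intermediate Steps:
K(I, R) = 3 + 2*I (K(I, R) = 3 + I*2 = 3 + 2*I)
O(W, o) = W*(-2 + o)
s = 689/38473 (s = 689*(1/38473) = 689/38473 ≈ 0.017909)
f = 5184 (f = (12*(-2 - 4))**2 = (12*(-6))**2 = (-72)**2 = 5184)
(f - (r(7, K(6, 1)) + 14)**2) + s = (5184 - (0 + 14)**2) + 689/38473 = (5184 - 1*14**2) + 689/38473 = (5184 - 1*196) + 689/38473 = (5184 - 196) + 689/38473 = 4988 + 689/38473 = 191904013/38473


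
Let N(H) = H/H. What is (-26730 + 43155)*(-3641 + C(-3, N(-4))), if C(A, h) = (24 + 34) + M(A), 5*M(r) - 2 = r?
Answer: -58854060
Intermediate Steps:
N(H) = 1
M(r) = ⅖ + r/5
C(A, h) = 292/5 + A/5 (C(A, h) = (24 + 34) + (⅖ + A/5) = 58 + (⅖ + A/5) = 292/5 + A/5)
(-26730 + 43155)*(-3641 + C(-3, N(-4))) = (-26730 + 43155)*(-3641 + (292/5 + (⅕)*(-3))) = 16425*(-3641 + (292/5 - ⅗)) = 16425*(-3641 + 289/5) = 16425*(-17916/5) = -58854060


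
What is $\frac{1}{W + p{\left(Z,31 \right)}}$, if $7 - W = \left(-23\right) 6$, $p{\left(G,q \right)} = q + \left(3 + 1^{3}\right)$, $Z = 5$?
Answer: $\frac{1}{180} \approx 0.0055556$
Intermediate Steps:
$p{\left(G,q \right)} = 4 + q$ ($p{\left(G,q \right)} = q + \left(3 + 1\right) = q + 4 = 4 + q$)
$W = 145$ ($W = 7 - \left(-23\right) 6 = 7 - -138 = 7 + 138 = 145$)
$\frac{1}{W + p{\left(Z,31 \right)}} = \frac{1}{145 + \left(4 + 31\right)} = \frac{1}{145 + 35} = \frac{1}{180}$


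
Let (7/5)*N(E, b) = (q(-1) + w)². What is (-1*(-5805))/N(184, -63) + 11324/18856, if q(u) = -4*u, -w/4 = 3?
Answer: 19245931/150848 ≈ 127.58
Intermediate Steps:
w = -12 (w = -4*3 = -12)
N(E, b) = 320/7 (N(E, b) = 5*(-4*(-1) - 12)²/7 = 5*(4 - 12)²/7 = (5/7)*(-8)² = (5/7)*64 = 320/7)
(-1*(-5805))/N(184, -63) + 11324/18856 = (-1*(-5805))/(320/7) + 11324/18856 = 5805*(7/320) + 11324*(1/18856) = 8127/64 + 2831/4714 = 19245931/150848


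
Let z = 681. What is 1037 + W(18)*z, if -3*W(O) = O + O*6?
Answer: -27565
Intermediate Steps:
W(O) = -7*O/3 (W(O) = -(O + O*6)/3 = -(O + 6*O)/3 = -7*O/3)
1037 + W(18)*z = 1037 - 7/3*18*681 = 1037 - 42*681 = 1037 - 28602 = -27565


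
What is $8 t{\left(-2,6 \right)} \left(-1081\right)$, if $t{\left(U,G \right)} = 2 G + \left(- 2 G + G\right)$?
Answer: $-51888$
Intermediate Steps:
$t{\left(U,G \right)} = G$ ($t{\left(U,G \right)} = 2 G - G = G$)
$8 t{\left(-2,6 \right)} \left(-1081\right) = 8 \cdot 6 \left(-1081\right) = 48 \left(-1081\right) = -51888$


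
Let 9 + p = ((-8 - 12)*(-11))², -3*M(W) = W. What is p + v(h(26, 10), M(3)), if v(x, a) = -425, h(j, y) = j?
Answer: 47966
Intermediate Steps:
M(W) = -W/3
p = 48391 (p = -9 + ((-8 - 12)*(-11))² = -9 + (-20*(-11))² = -9 + 220² = -9 + 48400 = 48391)
p + v(h(26, 10), M(3)) = 48391 - 425 = 47966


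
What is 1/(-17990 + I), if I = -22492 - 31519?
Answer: -1/72001 ≈ -1.3889e-5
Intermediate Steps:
I = -54011
1/(-17990 + I) = 1/(-17990 - 54011) = 1/(-72001) = -1/72001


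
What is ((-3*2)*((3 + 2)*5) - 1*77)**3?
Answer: -11697083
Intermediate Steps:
((-3*2)*((3 + 2)*5) - 1*77)**3 = (-30*5 - 77)**3 = (-6*25 - 77)**3 = (-150 - 77)**3 = (-227)**3 = -11697083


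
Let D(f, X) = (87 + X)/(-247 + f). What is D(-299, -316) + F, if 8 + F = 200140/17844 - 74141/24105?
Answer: 3651649301/6523632570 ≈ 0.55976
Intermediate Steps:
F = 1676826/11948045 (F = -8 + (200140/17844 - 74141/24105) = -8 + (200140*(1/17844) - 74141*1/24105) = -8 + (50035/4461 - 74141/24105) = -8 + 97261186/11948045 = 1676826/11948045 ≈ 0.14034)
D(f, X) = (87 + X)/(-247 + f)
D(-299, -316) + F = (87 - 316)/(-247 - 299) + 1676826/11948045 = -229/(-546) + 1676826/11948045 = -1/546*(-229) + 1676826/11948045 = 229/546 + 1676826/11948045 = 3651649301/6523632570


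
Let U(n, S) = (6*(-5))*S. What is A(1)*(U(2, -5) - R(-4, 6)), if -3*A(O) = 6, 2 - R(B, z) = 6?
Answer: -308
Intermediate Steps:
R(B, z) = -4 (R(B, z) = 2 - 1*6 = 2 - 6 = -4)
A(O) = -2 (A(O) = -⅓*6 = -2)
U(n, S) = -30*S
A(1)*(U(2, -5) - R(-4, 6)) = -2*(-30*(-5) - 1*(-4)) = -2*(150 + 4) = -2*154 = -308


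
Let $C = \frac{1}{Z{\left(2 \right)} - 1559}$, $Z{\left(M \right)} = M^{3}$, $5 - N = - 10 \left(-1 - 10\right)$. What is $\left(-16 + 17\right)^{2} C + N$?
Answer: $- \frac{162856}{1551} \approx -105.0$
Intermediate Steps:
$N = -105$ ($N = 5 - - 10 \left(-1 - 10\right) = 5 - \left(-10\right) \left(-11\right) = 5 - 110 = -105$)
$C = - \frac{1}{1551}$ ($C = \frac{1}{2^{3} - 1559} = \frac{1}{8 - 1559} = \frac{1}{-1551} = - \frac{1}{1551} \approx -0.00064475$)
$\left(-16 + 17\right)^{2} C + N = \left(-16 + 17\right)^{2} \left(- \frac{1}{1551}\right) - 105 = 1^{2} \left(- \frac{1}{1551}\right) - 105 = 1 \left(- \frac{1}{1551}\right) - 105 = - \frac{1}{1551} - 105 = - \frac{162856}{1551}$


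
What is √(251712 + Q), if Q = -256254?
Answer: I*√4542 ≈ 67.394*I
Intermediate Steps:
√(251712 + Q) = √(251712 - 256254) = √(-4542) = I*√4542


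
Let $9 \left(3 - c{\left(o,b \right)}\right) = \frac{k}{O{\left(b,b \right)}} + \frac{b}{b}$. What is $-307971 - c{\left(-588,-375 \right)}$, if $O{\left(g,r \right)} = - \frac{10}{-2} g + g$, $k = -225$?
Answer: $- \frac{27717649}{90} \approx -3.0797 \cdot 10^{5}$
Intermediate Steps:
$O{\left(g,r \right)} = 6 g$ ($O{\left(g,r \right)} = \left(-10\right) \left(- \frac{1}{2}\right) g + g = 5 g + g = 6 g$)
$c{\left(o,b \right)} = \frac{26}{9} + \frac{25}{6 b}$ ($c{\left(o,b \right)} = 3 - \frac{- \frac{225}{6 b} + \frac{b}{b}}{9} = 3 - \frac{- 225 \frac{1}{6 b} + 1}{9} = 3 - \frac{- \frac{75}{2 b} + 1}{9} = 3 - \frac{1 - \frac{75}{2 b}}{9} = 3 - \left(\frac{1}{9} - \frac{25}{6 b}\right) = \frac{26}{9} + \frac{25}{6 b}$)
$-307971 - c{\left(-588,-375 \right)} = -307971 - \frac{75 + 52 \left(-375\right)}{18 \left(-375\right)} = -307971 - \frac{1}{18} \left(- \frac{1}{375}\right) \left(75 - 19500\right) = -307971 - \frac{1}{18} \left(- \frac{1}{375}\right) \left(-19425\right) = -307971 - \frac{259}{90} = - \frac{27717649}{90}$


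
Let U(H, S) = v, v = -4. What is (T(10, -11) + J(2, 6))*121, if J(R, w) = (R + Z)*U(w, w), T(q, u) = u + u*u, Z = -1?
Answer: 12826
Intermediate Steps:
T(q, u) = u + u²
U(H, S) = -4
J(R, w) = 4 - 4*R (J(R, w) = (R - 1)*(-4) = (-1 + R)*(-4) = 4 - 4*R)
(T(10, -11) + J(2, 6))*121 = (-11*(1 - 11) + (4 - 4*2))*121 = (-11*(-10) + (4 - 8))*121 = (110 - 4)*121 = 106*121 = 12826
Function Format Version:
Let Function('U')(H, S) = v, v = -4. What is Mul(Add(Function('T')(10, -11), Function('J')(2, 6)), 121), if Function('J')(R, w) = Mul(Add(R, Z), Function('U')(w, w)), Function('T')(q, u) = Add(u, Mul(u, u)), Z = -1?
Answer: 12826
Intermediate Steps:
Function('T')(q, u) = Add(u, Pow(u, 2))
Function('U')(H, S) = -4
Function('J')(R, w) = Add(4, Mul(-4, R)) (Function('J')(R, w) = Mul(Add(R, -1), -4) = Mul(Add(-1, R), -4) = Add(4, Mul(-4, R)))
Mul(Add(Function('T')(10, -11), Function('J')(2, 6)), 121) = Mul(Add(Mul(-11, Add(1, -11)), Add(4, Mul(-4, 2))), 121) = Mul(Add(Mul(-11, -10), Add(4, -8)), 121) = Mul(Add(110, -4), 121) = Mul(106, 121) = 12826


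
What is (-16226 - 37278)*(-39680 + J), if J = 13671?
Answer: 1391585536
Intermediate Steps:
(-16226 - 37278)*(-39680 + J) = (-16226 - 37278)*(-39680 + 13671) = -53504*(-26009) = 1391585536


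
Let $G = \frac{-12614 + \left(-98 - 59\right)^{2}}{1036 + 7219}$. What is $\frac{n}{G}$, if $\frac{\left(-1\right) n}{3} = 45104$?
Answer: $- \frac{223400112}{2407} \approx -92813.0$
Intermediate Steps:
$n = -135312$ ($n = \left(-3\right) 45104 = -135312$)
$G = \frac{2407}{1651}$ ($G = \frac{-12614 + \left(-157\right)^{2}}{8255} = \left(-12614 + 24649\right) \frac{1}{8255} = 12035 \cdot \frac{1}{8255} = \frac{2407}{1651} \approx 1.4579$)
$\frac{n}{G} = - \frac{135312}{\frac{2407}{1651}} = \left(-135312\right) \frac{1651}{2407} = - \frac{223400112}{2407}$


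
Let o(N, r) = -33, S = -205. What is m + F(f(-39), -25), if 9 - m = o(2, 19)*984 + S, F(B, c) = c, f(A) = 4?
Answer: 32661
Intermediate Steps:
m = 32686 (m = 9 - (-33*984 - 205) = 9 - (-32472 - 205) = 9 - 1*(-32677) = 9 + 32677 = 32686)
m + F(f(-39), -25) = 32686 - 25 = 32661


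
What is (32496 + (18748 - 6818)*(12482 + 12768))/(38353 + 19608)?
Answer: 301264996/57961 ≈ 5197.7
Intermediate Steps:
(32496 + (18748 - 6818)*(12482 + 12768))/(38353 + 19608) = (32496 + 11930*25250)/57961 = (32496 + 301232500)*(1/57961) = 301264996*(1/57961) = 301264996/57961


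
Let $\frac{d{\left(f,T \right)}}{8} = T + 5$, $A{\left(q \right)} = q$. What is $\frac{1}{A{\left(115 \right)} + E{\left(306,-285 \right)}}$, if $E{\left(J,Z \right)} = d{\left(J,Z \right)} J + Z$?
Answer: $- \frac{1}{685610} \approx -1.4586 \cdot 10^{-6}$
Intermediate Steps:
$d{\left(f,T \right)} = 40 + 8 T$ ($d{\left(f,T \right)} = 8 \left(T + 5\right) = 8 \left(5 + T\right) = 40 + 8 T$)
$E{\left(J,Z \right)} = Z + J \left(40 + 8 Z\right)$ ($E{\left(J,Z \right)} = \left(40 + 8 Z\right) J + Z = J \left(40 + 8 Z\right) + Z = Z + J \left(40 + 8 Z\right)$)
$\frac{1}{A{\left(115 \right)} + E{\left(306,-285 \right)}} = \frac{1}{115 + \left(-285 + 8 \cdot 306 \left(5 - 285\right)\right)} = \frac{1}{115 + \left(-285 + 8 \cdot 306 \left(-280\right)\right)} = \frac{1}{115 - 685725} = \frac{1}{-685610} = - \frac{1}{685610}$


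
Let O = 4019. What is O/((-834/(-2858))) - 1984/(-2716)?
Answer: 3899806361/283143 ≈ 13773.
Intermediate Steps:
O/((-834/(-2858))) - 1984/(-2716) = 4019/((-834/(-2858))) - 1984/(-2716) = 4019/((-834*(-1/2858))) - 1984*(-1/2716) = 4019/(417/1429) + 496/679 = 4019*(1429/417) + 496/679 = 5743151/417 + 496/679 = 3899806361/283143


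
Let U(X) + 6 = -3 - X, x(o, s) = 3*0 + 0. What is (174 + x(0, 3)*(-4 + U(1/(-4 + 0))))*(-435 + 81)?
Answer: -61596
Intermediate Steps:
x(o, s) = 0 (x(o, s) = 0 + 0 = 0)
U(X) = -9 - X (U(X) = -6 + (-3 - X) = -9 - X)
(174 + x(0, 3)*(-4 + U(1/(-4 + 0))))*(-435 + 81) = (174 + 0*(-4 + (-9 - 1/(-4 + 0))))*(-435 + 81) = (174 + 0*(-4 + (-9 - 1/(-4))))*(-354) = (174 + 0*(-4 + (-9 - 1*(-1/4))))*(-354) = (174 + 0*(-4 + (-9 + 1/4)))*(-354) = (174 + 0*(-4 - 35/4))*(-354) = (174 + 0*(-51/4))*(-354) = (174 + 0)*(-354) = 174*(-354) = -61596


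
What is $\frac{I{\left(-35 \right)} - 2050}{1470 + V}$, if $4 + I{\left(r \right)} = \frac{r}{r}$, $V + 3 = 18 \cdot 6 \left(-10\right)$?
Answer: $- \frac{2053}{387} \approx -5.3049$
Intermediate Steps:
$V = -1083$ ($V = -3 + 18 \cdot 6 \left(-10\right) = -3 + 108 \left(-10\right) = -3 - 1080 = -1083$)
$I{\left(r \right)} = -3$ ($I{\left(r \right)} = -4 + \frac{r}{r} = -4 + 1 = -3$)
$\frac{I{\left(-35 \right)} - 2050}{1470 + V} = \frac{-3 - 2050}{1470 - 1083} = - \frac{2053}{387}$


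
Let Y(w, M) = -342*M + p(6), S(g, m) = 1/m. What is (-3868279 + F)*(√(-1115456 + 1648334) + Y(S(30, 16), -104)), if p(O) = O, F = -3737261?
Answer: -270559479960 - 7605540*√532878 ≈ -2.7611e+11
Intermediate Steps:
Y(w, M) = 6 - 342*M (Y(w, M) = -342*M + 6 = 6 - 342*M)
(-3868279 + F)*(√(-1115456 + 1648334) + Y(S(30, 16), -104)) = (-3868279 - 3737261)*(√(-1115456 + 1648334) + (6 - 342*(-104))) = -7605540*(√532878 + (6 + 35568)) = -7605540*(√532878 + 35574) = -7605540*(35574 + √532878) = -270559479960 - 7605540*√532878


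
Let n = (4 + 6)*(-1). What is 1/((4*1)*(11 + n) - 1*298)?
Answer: -1/294 ≈ -0.0034014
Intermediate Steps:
n = -10 (n = 10*(-1) = -10)
1/((4*1)*(11 + n) - 1*298) = 1/((4*1)*(11 - 10) - 1*298) = 1/(4*1 - 298) = 1/(4 - 298) = 1/(-294) = -1/294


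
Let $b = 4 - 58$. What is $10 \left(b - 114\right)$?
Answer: $-1680$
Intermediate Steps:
$b = -54$
$10 \left(b - 114\right) = 10 \left(-54 - 114\right) = 10 \left(-168\right) = -1680$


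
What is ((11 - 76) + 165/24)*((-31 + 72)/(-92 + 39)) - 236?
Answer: -80999/424 ≈ -191.04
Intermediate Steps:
((11 - 76) + 165/24)*((-31 + 72)/(-92 + 39)) - 236 = (-65 + 165*(1/24))*(41/(-53)) - 236 = (-65 + 55/8)*(41*(-1/53)) - 236 = -465/8*(-41/53) - 236 = 19065/424 - 236 = -80999/424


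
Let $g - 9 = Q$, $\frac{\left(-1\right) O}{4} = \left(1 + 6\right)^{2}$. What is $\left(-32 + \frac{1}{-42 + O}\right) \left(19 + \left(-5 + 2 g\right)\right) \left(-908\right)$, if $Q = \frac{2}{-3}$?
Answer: $\frac{106048952}{119} \approx 8.9117 \cdot 10^{5}$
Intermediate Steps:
$Q = - \frac{2}{3}$ ($Q = 2 \left(- \frac{1}{3}\right) = - \frac{2}{3} \approx -0.66667$)
$O = -196$ ($O = - 4 \left(1 + 6\right)^{2} = - 4 \cdot 7^{2} = \left(-4\right) 49 = -196$)
$g = \frac{25}{3}$ ($g = 9 - \frac{2}{3} = \frac{25}{3} \approx 8.3333$)
$\left(-32 + \frac{1}{-42 + O}\right) \left(19 + \left(-5 + 2 g\right)\right) \left(-908\right) = \left(-32 + \frac{1}{-42 - 196}\right) \left(19 + \left(-5 + 2 \cdot \frac{25}{3}\right)\right) \left(-908\right) = \left(-32 + \frac{1}{-238}\right) \left(19 + \left(-5 + \frac{50}{3}\right)\right) \left(-908\right) = \left(-32 - \frac{1}{238}\right) \left(19 + \frac{35}{3}\right) \left(-908\right) = \left(- \frac{7617}{238}\right) \frac{92}{3} \left(-908\right) = \left(- \frac{116794}{119}\right) \left(-908\right) = \frac{106048952}{119}$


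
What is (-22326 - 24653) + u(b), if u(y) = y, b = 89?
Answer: -46890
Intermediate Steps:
(-22326 - 24653) + u(b) = (-22326 - 24653) + 89 = -46979 + 89 = -46890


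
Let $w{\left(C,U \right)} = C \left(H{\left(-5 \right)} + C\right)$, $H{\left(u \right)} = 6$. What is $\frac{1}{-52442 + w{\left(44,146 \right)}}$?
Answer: $- \frac{1}{50242} \approx -1.9904 \cdot 10^{-5}$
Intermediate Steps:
$w{\left(C,U \right)} = C \left(6 + C\right)$
$\frac{1}{-52442 + w{\left(44,146 \right)}} = \frac{1}{-52442 + 44 \left(6 + 44\right)} = \frac{1}{-52442 + 44 \cdot 50} = \frac{1}{-52442 + 2200} = \frac{1}{-50242} = - \frac{1}{50242}$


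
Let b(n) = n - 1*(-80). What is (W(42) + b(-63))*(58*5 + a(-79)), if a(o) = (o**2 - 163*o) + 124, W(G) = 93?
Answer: 2148520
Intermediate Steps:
b(n) = 80 + n (b(n) = n + 80 = 80 + n)
a(o) = 124 + o**2 - 163*o
(W(42) + b(-63))*(58*5 + a(-79)) = (93 + (80 - 63))*(58*5 + (124 + (-79)**2 - 163*(-79))) = (93 + 17)*(290 + (124 + 6241 + 12877)) = 110*(290 + 19242) = 110*19532 = 2148520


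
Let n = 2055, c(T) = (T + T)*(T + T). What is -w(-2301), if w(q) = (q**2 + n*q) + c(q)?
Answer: -21744450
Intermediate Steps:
c(T) = 4*T**2 (c(T) = (2*T)*(2*T) = 4*T**2)
w(q) = 5*q**2 + 2055*q (w(q) = (q**2 + 2055*q) + 4*q**2 = 5*q**2 + 2055*q)
-w(-2301) = -5*(-2301)*(411 - 2301) = -5*(-2301)*(-1890) = -1*21744450 = -21744450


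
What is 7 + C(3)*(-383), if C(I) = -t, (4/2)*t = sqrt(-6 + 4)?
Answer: 7 + 383*I*sqrt(2)/2 ≈ 7.0 + 270.82*I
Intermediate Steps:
t = I*sqrt(2)/2 (t = sqrt(-6 + 4)/2 = sqrt(-2)/2 = (I*sqrt(2))/2 = I*sqrt(2)/2 ≈ 0.70711*I)
C(I) = -I*sqrt(2)/2
7 + C(3)*(-383) = 7 - I*sqrt(2)/2*(-383) = 7 + 383*I*sqrt(2)/2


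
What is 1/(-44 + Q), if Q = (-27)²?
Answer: 1/685 ≈ 0.0014599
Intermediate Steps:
Q = 729
1/(-44 + Q) = 1/(-44 + 729) = 1/685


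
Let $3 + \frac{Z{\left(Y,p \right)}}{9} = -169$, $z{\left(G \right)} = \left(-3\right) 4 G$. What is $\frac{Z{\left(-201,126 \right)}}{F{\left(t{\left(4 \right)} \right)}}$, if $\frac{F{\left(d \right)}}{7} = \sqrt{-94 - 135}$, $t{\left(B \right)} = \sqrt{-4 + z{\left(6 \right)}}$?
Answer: $\frac{1548 i \sqrt{229}}{1603} \approx 14.614 i$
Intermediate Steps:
$z{\left(G \right)} = - 12 G$
$Z{\left(Y,p \right)} = -1548$ ($Z{\left(Y,p \right)} = -27 + 9 \left(-169\right) = -27 - 1521 = -1548$)
$t{\left(B \right)} = 2 i \sqrt{19}$ ($t{\left(B \right)} = \sqrt{-4 - 72} = \sqrt{-76} = 2 i \sqrt{19}$)
$F{\left(d \right)} = 7 i \sqrt{229}$ ($F{\left(d \right)} = 7 \sqrt{-94 - 135} = 7 \sqrt{-229} = 7 i \sqrt{229}$)
$\frac{Z{\left(-201,126 \right)}}{F{\left(t{\left(4 \right)} \right)}} = - \frac{1548}{7 i \sqrt{229}} = - 1548 \left(- \frac{i \sqrt{229}}{1603}\right) = \frac{1548 i \sqrt{229}}{1603}$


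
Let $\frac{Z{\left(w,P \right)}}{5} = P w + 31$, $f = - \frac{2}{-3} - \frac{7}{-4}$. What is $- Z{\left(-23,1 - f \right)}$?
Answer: $- \frac{3815}{12} \approx -317.92$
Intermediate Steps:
$f = \frac{29}{12}$ ($f = \left(-2\right) \left(- \frac{1}{3}\right) - - \frac{7}{4} = \frac{2}{3} + \frac{7}{4} = \frac{29}{12} \approx 2.4167$)
$Z{\left(w,P \right)} = 155 + 5 P w$ ($Z{\left(w,P \right)} = 5 \left(P w + 31\right) = 5 \left(31 + P w\right) = 155 + 5 P w$)
$- Z{\left(-23,1 - f \right)} = - (155 + 5 \left(1 - \frac{29}{12}\right) \left(-23\right)) = - (155 + 5 \left(- \frac{17}{12}\right) \left(-23\right)) = - (155 + \frac{1955}{12}) = \left(-1\right) \frac{3815}{12} = - \frac{3815}{12}$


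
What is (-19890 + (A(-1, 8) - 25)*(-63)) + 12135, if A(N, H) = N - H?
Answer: -5613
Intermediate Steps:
(-19890 + (A(-1, 8) - 25)*(-63)) + 12135 = (-19890 + ((-1 - 1*8) - 25)*(-63)) + 12135 = (-19890 + ((-1 - 8) - 25)*(-63)) + 12135 = (-19890 + (-9 - 25)*(-63)) + 12135 = (-19890 - 34*(-63)) + 12135 = (-19890 + 2142) + 12135 = -17748 + 12135 = -5613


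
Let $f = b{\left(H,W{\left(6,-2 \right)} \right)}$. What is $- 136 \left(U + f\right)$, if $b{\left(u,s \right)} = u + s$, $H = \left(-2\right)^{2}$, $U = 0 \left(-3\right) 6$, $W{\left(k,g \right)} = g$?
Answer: $-272$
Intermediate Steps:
$U = 0$ ($U = 0 \cdot 6 = 0$)
$H = 4$
$b{\left(u,s \right)} = s + u$
$f = 2$ ($f = -2 + 4 = 2$)
$- 136 \left(U + f\right) = - 136 \left(0 + 2\right) = \left(-136\right) 2 = -272$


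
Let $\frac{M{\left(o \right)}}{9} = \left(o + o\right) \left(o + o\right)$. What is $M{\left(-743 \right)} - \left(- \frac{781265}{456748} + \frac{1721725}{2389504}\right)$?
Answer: $\frac{5422562605451893537}{272850293248} \approx 1.9874 \cdot 10^{7}$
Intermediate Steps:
$M{\left(o \right)} = 36 o^{2}$ ($M{\left(o \right)} = 9 \left(o + o\right) \left(o + o\right) = 9 \cdot 2 o 2 o = 9 \cdot 4 o^{2} = 36 o^{2}$)
$M{\left(-743 \right)} - \left(- \frac{781265}{456748} + \frac{1721725}{2389504}\right) = 36 \left(-743\right)^{2} - \left(- \frac{781265}{456748} + \frac{1721725}{2389504}\right) = 36 \cdot 552049 - - \frac{270110348065}{272850293248} = 19873764 + \left(\frac{781265}{456748} - \frac{1721725}{2389504}\right) = 19873764 + \frac{270110348065}{272850293248} = \frac{5422562605451893537}{272850293248}$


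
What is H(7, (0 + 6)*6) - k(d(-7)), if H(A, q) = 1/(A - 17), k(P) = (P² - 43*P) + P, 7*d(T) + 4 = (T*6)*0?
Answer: -11969/490 ≈ -24.427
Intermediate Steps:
d(T) = -4/7 (d(T) = -4/7 + ((T*6)*0)/7 = -4/7 + ((6*T)*0)/7 = -4/7 + (⅐)*0 = -4/7 + 0 = -4/7)
k(P) = P² - 42*P
H(A, q) = 1/(-17 + A)
H(7, (0 + 6)*6) - k(d(-7)) = 1/(-17 + 7) - (-4)*(-42 - 4/7)/7 = 1/(-10) - (-4)*(-298)/(7*7) = -⅒ - 1*1192/49 = -⅒ - 1192/49 = -11969/490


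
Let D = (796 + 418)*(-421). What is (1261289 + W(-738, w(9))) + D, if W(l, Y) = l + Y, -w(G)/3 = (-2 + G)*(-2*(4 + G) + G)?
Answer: 749814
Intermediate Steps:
D = -511094 (D = 1214*(-421) = -511094)
w(G) = -3*(-8 - G)*(-2 + G) (w(G) = -3*(-2 + G)*(-2*(4 + G) + G) = -3*(-2 + G)*((-8 - 2*G) + G) = -3*(-2 + G)*(-8 - G) = -3*(-8 - G)*(-2 + G))
W(l, Y) = Y + l
(1261289 + W(-738, w(9))) + D = (1261289 + ((-48 + 3*9² + 18*9) - 738)) - 511094 = (1261289 + ((-48 + 3*81 + 162) - 738)) - 511094 = (1261289 + ((-48 + 243 + 162) - 738)) - 511094 = (1261289 + (357 - 738)) - 511094 = (1261289 - 381) - 511094 = 1260908 - 511094 = 749814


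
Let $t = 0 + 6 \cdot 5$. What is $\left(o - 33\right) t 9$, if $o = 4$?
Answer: $-7830$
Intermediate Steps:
$t = 30$ ($t = 0 + 30 = 30$)
$\left(o - 33\right) t 9 = \left(4 - 33\right) 30 \cdot 9 = \left(-29\right) 270 = -7830$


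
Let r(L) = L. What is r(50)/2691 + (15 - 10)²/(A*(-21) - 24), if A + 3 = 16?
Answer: -5825/88803 ≈ -0.065595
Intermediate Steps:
A = 13 (A = -3 + 16 = 13)
r(50)/2691 + (15 - 10)²/(A*(-21) - 24) = 50/2691 + (15 - 10)²/(13*(-21) - 24) = 50*(1/2691) + 5²/(-273 - 24) = 50/2691 + 25/(-297) = 50/2691 + 25*(-1/297) = 50/2691 - 25/297 = -5825/88803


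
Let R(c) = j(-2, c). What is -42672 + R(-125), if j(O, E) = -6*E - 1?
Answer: -41923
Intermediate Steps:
j(O, E) = -1 - 6*E
R(c) = -1 - 6*c
-42672 + R(-125) = -42672 + (-1 - 6*(-125)) = -42672 + (-1 + 750) = -42672 + 749 = -41923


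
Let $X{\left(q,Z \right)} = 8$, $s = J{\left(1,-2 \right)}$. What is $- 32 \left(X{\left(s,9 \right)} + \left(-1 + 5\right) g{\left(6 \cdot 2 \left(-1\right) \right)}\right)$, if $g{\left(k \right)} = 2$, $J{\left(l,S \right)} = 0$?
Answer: $-512$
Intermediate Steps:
$s = 0$
$- 32 \left(X{\left(s,9 \right)} + \left(-1 + 5\right) g{\left(6 \cdot 2 \left(-1\right) \right)}\right) = - 32 \left(8 + \left(-1 + 5\right) 2\right) = - 32 \left(8 + 4 \cdot 2\right) = - 32 \left(8 + 8\right) = \left(-32\right) 16 = -512$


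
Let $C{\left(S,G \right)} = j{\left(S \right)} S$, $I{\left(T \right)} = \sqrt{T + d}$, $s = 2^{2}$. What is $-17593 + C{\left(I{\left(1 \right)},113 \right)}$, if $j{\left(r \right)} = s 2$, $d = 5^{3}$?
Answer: $-17593 + 24 \sqrt{14} \approx -17503.0$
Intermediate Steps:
$s = 4$
$d = 125$
$j{\left(r \right)} = 8$ ($j{\left(r \right)} = 4 \cdot 2 = 8$)
$I{\left(T \right)} = \sqrt{125 + T}$ ($I{\left(T \right)} = \sqrt{T + 125} = \sqrt{125 + T}$)
$C{\left(S,G \right)} = 8 S$
$-17593 + C{\left(I{\left(1 \right)},113 \right)} = -17593 + 8 \sqrt{125 + 1} = -17593 + 8 \sqrt{126} = -17593 + 8 \cdot 3 \sqrt{14} = -17593 + 24 \sqrt{14}$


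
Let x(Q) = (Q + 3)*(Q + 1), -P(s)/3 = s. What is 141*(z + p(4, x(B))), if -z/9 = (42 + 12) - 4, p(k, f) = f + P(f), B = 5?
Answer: -76986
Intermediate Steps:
P(s) = -3*s
x(Q) = (1 + Q)*(3 + Q) (x(Q) = (3 + Q)*(1 + Q) = (1 + Q)*(3 + Q))
p(k, f) = -2*f (p(k, f) = f - 3*f = -2*f)
z = -450 (z = -9*((42 + 12) - 4) = -9*(54 - 4) = -9*50 = -450)
141*(z + p(4, x(B))) = 141*(-450 - 2*(3 + 5**2 + 4*5)) = 141*(-450 - 2*(3 + 25 + 20)) = 141*(-450 - 2*48) = 141*(-450 - 96) = 141*(-546) = -76986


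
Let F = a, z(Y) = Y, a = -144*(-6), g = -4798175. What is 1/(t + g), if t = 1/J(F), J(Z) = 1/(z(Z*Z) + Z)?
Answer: -1/4050815 ≈ -2.4686e-7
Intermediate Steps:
a = 864
F = 864
J(Z) = 1/(Z + Z²) (J(Z) = 1/(Z*Z + Z) = 1/(Z² + Z) = 1/(Z + Z²))
t = 747360 (t = 1/(1/(864*(1 + 864))) = 1/((1/864)/865) = 1/((1/864)*(1/865)) = 1/(1/747360) = 747360)
1/(t + g) = 1/(747360 - 4798175) = 1/(-4050815) = -1/4050815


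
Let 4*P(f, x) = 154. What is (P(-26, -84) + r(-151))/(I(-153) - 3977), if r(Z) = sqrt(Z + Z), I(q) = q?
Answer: -11/1180 - I*sqrt(302)/4130 ≈ -0.009322 - 0.0042078*I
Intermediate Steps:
P(f, x) = 77/2 (P(f, x) = (1/4)*154 = 77/2)
r(Z) = sqrt(2)*sqrt(Z) (r(Z) = sqrt(2*Z) = sqrt(2)*sqrt(Z))
(P(-26, -84) + r(-151))/(I(-153) - 3977) = (77/2 + sqrt(2)*sqrt(-151))/(-153 - 3977) = (77/2 + sqrt(2)*(I*sqrt(151)))/(-4130) = (77/2 + I*sqrt(302))*(-1/4130) = -11/1180 - I*sqrt(302)/4130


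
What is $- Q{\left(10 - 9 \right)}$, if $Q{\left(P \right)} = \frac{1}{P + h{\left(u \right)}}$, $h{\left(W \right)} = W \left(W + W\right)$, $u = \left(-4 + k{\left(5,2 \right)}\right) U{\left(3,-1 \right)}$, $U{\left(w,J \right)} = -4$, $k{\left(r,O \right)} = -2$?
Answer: $- \frac{1}{1153} \approx -0.0008673$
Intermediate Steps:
$u = 24$ ($u = \left(-4 - 2\right) \left(-4\right) = \left(-6\right) \left(-4\right) = 24$)
$h{\left(W \right)} = 2 W^{2}$ ($h{\left(W \right)} = W 2 W = 2 W^{2}$)
$Q{\left(P \right)} = \frac{1}{1152 + P}$ ($Q{\left(P \right)} = \frac{1}{P + 2 \cdot 24^{2}} = \frac{1}{P + 2 \cdot 576} = \frac{1}{P + 1152} = \frac{1}{1152 + P}$)
$- Q{\left(10 - 9 \right)} = - \frac{1}{1152 + \left(10 - 9\right)} = - \frac{1}{1152 + 1} = - \frac{1}{1153}$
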